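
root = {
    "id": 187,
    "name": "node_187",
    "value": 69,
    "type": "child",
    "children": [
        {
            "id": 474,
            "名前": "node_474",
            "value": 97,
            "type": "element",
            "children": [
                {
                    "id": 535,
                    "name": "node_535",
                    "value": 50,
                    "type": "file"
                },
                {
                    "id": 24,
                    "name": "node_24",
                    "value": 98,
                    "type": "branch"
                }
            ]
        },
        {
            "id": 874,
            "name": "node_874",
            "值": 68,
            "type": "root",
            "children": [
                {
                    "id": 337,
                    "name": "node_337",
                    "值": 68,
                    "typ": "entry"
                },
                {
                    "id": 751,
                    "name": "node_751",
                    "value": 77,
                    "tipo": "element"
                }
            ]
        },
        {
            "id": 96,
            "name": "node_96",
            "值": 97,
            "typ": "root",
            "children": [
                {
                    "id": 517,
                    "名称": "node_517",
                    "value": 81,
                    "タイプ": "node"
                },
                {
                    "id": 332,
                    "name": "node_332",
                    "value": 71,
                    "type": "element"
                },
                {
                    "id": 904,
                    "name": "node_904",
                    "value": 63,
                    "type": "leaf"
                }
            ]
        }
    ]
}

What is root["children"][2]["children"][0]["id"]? 517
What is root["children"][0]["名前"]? "node_474"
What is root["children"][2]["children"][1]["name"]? "node_332"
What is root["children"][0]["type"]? "element"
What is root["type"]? "child"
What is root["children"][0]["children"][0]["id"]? 535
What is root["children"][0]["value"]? 97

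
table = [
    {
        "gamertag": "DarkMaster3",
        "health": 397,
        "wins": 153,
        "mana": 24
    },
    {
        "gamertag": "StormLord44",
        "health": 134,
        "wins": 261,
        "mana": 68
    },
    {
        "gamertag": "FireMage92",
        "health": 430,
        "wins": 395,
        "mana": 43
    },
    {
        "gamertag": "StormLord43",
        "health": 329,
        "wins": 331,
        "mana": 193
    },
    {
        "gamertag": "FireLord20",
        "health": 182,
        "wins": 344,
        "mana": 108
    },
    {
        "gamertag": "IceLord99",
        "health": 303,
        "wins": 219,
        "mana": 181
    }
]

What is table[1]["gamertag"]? "StormLord44"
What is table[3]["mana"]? 193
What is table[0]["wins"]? 153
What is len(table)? 6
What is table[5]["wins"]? 219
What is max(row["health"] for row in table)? 430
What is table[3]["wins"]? 331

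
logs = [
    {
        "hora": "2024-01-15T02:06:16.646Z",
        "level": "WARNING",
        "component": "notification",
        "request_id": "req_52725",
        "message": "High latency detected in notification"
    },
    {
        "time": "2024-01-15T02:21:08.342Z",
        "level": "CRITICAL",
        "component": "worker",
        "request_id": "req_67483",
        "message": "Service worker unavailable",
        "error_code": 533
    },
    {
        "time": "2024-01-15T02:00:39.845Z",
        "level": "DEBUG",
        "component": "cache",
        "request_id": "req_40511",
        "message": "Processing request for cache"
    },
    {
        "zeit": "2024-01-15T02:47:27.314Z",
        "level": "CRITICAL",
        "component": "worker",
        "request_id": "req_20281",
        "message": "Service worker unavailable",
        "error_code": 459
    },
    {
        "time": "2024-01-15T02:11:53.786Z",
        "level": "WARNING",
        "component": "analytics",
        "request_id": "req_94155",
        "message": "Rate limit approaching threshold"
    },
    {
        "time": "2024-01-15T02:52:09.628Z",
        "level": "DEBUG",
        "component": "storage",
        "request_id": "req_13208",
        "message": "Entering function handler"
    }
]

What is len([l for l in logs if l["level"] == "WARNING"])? 2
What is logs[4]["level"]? "WARNING"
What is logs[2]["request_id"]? "req_40511"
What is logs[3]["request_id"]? "req_20281"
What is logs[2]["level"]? "DEBUG"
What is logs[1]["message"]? "Service worker unavailable"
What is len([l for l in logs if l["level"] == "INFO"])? 0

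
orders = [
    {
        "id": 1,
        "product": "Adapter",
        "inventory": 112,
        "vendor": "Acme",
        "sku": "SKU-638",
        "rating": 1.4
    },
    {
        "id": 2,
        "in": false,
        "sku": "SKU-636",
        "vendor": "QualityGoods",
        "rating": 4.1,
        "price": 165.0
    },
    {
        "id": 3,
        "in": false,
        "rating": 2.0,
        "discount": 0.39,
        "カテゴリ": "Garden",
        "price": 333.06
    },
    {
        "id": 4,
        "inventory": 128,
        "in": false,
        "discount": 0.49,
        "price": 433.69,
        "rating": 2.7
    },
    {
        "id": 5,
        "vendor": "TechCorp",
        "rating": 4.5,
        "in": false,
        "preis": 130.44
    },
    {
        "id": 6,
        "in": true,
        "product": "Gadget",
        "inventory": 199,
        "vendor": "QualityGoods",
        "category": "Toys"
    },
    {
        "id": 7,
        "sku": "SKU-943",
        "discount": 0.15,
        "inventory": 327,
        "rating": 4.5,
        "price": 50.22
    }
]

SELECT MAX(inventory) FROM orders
327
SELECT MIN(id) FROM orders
1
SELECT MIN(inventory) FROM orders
112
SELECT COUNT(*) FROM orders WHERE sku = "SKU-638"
1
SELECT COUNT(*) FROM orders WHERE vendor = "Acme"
1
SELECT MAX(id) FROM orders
7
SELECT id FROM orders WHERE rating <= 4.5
[1, 2, 3, 4, 5, 7]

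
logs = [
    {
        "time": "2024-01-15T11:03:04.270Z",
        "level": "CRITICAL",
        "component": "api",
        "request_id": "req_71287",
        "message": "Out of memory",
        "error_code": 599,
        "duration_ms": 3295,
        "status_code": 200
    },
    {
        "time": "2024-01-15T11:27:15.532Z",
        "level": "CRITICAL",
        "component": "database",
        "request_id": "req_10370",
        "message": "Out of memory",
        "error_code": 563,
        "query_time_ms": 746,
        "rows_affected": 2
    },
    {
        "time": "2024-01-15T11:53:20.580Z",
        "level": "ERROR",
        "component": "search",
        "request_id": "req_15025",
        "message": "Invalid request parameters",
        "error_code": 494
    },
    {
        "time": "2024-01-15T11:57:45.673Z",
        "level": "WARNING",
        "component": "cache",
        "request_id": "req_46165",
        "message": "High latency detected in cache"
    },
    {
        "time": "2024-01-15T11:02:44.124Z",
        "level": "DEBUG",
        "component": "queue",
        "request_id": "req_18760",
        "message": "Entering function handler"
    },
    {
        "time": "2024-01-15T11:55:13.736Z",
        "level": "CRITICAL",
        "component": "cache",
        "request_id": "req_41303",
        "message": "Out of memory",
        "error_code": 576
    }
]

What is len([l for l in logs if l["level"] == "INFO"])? 0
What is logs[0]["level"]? "CRITICAL"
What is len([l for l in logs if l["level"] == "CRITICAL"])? 3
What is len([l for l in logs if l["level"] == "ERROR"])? 1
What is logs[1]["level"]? "CRITICAL"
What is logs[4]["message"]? "Entering function handler"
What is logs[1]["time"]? "2024-01-15T11:27:15.532Z"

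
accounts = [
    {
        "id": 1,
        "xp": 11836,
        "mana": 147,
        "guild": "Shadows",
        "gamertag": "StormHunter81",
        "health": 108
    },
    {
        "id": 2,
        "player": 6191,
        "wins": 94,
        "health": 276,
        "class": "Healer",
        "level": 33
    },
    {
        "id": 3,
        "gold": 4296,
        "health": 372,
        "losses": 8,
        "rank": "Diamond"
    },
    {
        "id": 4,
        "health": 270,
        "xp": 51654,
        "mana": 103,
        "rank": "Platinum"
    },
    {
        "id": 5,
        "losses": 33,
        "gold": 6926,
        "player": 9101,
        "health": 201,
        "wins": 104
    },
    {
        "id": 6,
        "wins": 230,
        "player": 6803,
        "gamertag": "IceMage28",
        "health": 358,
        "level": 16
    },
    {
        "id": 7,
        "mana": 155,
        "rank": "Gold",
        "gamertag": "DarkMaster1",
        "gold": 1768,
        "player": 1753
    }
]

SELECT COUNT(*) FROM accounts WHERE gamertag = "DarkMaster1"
1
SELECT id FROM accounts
[1, 2, 3, 4, 5, 6, 7]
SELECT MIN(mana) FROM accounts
103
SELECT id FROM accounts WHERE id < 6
[1, 2, 3, 4, 5]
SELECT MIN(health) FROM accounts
108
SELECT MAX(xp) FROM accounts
51654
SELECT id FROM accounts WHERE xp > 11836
[4]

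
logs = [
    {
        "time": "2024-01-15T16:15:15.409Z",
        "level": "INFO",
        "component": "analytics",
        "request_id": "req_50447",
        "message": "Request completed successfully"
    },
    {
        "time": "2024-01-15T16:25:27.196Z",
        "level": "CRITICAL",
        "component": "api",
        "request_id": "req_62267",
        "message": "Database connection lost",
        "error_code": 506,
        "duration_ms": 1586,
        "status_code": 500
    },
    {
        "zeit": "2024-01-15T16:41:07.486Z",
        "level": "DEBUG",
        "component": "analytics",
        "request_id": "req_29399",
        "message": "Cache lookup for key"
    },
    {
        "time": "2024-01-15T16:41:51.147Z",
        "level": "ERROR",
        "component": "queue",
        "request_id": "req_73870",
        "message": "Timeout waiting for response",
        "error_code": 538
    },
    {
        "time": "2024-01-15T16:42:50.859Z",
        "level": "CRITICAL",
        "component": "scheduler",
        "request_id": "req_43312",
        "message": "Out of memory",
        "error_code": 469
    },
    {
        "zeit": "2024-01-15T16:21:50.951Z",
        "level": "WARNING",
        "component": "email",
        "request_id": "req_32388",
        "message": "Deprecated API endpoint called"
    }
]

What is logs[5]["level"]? "WARNING"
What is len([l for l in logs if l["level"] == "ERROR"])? 1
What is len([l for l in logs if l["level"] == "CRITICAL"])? 2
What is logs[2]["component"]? "analytics"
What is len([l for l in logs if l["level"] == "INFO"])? 1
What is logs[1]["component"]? "api"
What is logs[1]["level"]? "CRITICAL"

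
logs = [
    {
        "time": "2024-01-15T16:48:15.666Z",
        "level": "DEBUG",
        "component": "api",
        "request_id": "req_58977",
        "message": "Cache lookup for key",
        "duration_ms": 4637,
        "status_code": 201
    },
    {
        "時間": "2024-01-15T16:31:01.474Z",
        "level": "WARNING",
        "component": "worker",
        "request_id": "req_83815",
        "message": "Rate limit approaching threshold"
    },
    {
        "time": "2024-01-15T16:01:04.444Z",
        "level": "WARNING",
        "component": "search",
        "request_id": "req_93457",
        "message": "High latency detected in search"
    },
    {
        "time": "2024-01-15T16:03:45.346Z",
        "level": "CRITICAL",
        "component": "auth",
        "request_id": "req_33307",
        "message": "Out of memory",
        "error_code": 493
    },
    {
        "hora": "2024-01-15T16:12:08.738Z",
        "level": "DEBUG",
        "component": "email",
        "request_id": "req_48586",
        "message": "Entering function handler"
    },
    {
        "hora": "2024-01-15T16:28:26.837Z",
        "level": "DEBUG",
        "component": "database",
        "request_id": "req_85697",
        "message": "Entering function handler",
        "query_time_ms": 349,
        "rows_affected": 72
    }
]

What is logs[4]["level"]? "DEBUG"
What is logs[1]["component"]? "worker"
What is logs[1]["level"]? "WARNING"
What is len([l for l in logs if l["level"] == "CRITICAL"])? 1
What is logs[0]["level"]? "DEBUG"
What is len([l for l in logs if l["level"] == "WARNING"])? 2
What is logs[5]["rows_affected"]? 72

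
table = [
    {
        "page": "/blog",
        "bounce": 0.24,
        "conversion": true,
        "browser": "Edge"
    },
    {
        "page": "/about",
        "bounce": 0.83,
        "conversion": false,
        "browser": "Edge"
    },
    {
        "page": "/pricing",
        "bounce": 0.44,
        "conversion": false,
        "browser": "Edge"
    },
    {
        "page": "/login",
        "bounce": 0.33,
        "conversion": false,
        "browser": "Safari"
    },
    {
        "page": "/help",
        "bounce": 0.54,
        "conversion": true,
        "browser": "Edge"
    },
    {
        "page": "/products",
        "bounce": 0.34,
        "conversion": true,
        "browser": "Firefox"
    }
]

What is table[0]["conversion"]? True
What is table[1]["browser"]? "Edge"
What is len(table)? 6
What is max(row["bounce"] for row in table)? 0.83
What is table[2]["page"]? "/pricing"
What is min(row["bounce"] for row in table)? 0.24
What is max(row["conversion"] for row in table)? True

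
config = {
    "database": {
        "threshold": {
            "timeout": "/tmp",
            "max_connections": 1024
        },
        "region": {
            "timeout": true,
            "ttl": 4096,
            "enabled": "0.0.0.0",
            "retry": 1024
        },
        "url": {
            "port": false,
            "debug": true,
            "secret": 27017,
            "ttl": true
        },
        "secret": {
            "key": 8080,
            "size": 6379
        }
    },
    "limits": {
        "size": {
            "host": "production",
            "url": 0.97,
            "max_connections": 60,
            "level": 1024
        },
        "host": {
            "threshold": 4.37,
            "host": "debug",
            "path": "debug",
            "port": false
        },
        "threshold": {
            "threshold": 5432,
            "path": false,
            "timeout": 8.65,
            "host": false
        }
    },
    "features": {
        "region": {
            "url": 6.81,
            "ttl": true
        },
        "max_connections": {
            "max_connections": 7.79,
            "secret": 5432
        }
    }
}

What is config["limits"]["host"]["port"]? False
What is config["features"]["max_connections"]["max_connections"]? 7.79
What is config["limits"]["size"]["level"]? 1024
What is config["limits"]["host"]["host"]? "debug"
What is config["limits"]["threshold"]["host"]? False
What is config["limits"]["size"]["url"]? 0.97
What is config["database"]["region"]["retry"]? 1024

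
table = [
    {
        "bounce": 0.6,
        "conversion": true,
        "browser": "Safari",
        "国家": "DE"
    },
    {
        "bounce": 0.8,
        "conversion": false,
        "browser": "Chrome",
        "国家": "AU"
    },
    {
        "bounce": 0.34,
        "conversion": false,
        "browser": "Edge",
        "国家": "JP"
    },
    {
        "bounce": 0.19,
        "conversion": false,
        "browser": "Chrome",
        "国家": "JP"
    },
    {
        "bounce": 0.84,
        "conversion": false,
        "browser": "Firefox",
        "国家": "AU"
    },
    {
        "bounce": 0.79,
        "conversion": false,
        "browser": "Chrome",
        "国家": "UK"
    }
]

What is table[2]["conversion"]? False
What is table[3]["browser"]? "Chrome"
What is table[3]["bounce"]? 0.19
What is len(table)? 6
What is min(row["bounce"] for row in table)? 0.19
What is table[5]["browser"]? "Chrome"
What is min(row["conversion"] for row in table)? False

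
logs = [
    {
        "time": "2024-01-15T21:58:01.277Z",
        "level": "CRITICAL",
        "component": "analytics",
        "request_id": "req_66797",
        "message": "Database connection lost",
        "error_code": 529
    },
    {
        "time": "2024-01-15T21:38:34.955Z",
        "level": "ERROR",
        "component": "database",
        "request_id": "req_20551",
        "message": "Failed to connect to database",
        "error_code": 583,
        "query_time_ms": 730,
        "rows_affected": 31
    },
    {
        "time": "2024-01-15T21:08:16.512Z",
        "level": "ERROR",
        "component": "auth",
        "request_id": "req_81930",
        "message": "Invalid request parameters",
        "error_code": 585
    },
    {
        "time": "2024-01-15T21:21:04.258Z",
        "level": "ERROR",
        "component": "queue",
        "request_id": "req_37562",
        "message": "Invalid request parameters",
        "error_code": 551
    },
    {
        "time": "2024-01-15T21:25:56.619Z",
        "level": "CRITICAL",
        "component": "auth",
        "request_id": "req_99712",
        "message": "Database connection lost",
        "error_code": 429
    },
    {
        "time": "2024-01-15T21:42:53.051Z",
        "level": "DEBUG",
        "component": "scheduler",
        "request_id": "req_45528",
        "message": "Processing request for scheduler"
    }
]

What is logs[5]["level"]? "DEBUG"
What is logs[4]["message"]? "Database connection lost"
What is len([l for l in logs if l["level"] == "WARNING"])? 0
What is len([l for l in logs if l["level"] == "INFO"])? 0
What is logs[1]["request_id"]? "req_20551"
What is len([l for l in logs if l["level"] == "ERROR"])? 3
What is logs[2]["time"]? "2024-01-15T21:08:16.512Z"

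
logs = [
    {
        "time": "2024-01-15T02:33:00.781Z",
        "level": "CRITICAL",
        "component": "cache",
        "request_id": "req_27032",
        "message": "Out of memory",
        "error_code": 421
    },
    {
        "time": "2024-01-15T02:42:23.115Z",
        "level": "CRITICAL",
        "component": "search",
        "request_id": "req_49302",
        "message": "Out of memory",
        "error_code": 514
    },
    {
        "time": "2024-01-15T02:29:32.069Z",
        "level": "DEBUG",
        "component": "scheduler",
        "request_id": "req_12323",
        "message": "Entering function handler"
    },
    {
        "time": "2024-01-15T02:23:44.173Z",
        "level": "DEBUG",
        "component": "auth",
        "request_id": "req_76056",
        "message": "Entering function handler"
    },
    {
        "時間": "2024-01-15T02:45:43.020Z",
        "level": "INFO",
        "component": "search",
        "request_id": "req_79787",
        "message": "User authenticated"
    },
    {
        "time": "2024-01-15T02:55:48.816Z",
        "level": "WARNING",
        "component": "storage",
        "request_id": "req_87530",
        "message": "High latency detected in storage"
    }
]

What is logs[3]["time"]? "2024-01-15T02:23:44.173Z"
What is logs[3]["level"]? "DEBUG"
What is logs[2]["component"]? "scheduler"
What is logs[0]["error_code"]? 421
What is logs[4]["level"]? "INFO"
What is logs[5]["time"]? "2024-01-15T02:55:48.816Z"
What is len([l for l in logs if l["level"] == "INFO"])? 1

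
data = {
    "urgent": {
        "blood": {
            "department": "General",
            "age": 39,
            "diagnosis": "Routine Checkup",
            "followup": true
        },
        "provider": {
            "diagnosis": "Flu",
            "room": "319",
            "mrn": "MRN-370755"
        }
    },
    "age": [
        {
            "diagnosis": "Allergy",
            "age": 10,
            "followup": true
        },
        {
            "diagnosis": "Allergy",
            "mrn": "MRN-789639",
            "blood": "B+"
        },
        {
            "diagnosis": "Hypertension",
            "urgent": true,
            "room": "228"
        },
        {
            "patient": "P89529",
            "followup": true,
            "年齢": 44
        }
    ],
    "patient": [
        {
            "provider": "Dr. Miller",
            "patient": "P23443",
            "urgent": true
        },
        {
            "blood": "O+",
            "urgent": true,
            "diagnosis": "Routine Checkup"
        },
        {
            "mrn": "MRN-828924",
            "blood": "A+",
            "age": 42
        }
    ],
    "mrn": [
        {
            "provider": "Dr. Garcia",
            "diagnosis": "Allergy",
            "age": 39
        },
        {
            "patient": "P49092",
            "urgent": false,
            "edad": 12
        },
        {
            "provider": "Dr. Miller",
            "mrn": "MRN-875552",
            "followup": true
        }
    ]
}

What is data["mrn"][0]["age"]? 39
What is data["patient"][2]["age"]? 42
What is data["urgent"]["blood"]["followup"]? True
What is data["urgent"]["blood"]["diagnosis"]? "Routine Checkup"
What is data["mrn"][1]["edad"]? 12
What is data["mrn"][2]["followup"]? True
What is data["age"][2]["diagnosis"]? "Hypertension"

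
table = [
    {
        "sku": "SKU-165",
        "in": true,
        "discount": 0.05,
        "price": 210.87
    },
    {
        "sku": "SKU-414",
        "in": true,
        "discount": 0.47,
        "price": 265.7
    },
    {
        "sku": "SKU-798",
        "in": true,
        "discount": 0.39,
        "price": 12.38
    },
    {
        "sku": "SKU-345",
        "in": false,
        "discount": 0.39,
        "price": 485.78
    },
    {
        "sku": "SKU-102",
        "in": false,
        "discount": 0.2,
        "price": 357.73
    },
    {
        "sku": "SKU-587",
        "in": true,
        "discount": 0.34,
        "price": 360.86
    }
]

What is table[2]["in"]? True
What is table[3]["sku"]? "SKU-345"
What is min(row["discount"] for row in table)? 0.05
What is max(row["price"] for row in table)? 485.78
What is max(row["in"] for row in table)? True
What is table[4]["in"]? False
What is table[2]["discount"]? 0.39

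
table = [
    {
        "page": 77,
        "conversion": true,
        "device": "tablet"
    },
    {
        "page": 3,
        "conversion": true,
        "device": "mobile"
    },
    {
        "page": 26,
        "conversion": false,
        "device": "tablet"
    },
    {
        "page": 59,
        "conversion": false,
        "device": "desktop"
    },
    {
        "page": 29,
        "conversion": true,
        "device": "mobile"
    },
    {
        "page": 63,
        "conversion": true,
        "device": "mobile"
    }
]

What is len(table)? 6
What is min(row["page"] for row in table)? 3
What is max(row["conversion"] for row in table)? True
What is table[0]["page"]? 77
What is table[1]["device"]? "mobile"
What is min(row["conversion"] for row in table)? False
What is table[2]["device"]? "tablet"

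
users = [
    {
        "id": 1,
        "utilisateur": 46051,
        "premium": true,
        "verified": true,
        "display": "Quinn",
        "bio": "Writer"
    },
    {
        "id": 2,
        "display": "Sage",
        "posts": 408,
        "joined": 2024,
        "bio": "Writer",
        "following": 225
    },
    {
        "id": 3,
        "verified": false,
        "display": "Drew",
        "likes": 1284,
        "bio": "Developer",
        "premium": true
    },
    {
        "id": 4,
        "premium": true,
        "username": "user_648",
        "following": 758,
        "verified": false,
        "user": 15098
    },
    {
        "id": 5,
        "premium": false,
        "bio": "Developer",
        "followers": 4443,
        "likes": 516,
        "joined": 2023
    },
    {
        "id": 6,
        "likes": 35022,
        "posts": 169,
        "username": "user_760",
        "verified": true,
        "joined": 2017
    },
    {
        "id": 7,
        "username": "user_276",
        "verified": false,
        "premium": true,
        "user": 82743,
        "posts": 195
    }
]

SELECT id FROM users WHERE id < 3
[1, 2]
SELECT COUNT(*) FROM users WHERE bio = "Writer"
2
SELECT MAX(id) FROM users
7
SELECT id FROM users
[1, 2, 3, 4, 5, 6, 7]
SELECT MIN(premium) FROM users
False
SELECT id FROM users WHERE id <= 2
[1, 2]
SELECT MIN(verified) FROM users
False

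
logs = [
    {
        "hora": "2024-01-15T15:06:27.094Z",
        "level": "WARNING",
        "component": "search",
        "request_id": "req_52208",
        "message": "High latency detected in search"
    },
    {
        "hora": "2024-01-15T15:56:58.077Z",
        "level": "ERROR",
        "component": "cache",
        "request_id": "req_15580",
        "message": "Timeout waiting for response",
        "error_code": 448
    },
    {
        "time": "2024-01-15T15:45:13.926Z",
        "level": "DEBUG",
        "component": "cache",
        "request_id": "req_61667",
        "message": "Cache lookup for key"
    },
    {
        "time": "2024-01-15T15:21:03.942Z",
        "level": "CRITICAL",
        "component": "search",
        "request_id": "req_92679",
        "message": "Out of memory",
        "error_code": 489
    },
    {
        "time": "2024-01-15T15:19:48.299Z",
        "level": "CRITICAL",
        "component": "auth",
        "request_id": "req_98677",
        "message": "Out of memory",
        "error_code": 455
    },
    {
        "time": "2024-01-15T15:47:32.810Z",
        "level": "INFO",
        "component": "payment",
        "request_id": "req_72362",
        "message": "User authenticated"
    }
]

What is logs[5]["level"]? "INFO"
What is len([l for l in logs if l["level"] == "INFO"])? 1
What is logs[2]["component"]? "cache"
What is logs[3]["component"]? "search"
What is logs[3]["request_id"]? "req_92679"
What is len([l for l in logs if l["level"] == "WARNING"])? 1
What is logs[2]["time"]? "2024-01-15T15:45:13.926Z"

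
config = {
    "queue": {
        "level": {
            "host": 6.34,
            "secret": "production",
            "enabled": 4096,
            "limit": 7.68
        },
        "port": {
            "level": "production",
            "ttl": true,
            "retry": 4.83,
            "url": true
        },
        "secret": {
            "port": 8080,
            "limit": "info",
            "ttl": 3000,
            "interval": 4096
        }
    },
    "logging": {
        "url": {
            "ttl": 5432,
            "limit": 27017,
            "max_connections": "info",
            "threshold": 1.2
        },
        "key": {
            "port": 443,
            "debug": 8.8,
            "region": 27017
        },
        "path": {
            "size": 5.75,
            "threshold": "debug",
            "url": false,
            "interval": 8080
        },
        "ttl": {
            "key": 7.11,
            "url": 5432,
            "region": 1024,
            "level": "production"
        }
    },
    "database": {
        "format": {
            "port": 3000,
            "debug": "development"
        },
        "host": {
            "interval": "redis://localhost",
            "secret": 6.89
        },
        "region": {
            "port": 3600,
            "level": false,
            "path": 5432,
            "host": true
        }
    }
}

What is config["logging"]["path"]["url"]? False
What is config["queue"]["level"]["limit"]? 7.68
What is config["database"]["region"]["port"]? 3600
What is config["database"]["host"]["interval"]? "redis://localhost"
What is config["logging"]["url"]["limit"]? 27017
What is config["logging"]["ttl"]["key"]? 7.11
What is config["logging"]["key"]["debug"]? 8.8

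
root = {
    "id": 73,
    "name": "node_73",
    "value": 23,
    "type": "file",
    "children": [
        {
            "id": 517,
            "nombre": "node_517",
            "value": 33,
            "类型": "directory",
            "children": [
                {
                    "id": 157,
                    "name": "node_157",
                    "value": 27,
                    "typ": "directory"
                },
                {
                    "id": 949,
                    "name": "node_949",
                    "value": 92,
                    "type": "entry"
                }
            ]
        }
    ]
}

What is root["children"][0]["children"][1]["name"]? "node_949"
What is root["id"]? 73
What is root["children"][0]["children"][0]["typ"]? "directory"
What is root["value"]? 23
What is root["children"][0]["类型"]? "directory"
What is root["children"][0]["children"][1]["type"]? "entry"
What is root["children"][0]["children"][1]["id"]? 949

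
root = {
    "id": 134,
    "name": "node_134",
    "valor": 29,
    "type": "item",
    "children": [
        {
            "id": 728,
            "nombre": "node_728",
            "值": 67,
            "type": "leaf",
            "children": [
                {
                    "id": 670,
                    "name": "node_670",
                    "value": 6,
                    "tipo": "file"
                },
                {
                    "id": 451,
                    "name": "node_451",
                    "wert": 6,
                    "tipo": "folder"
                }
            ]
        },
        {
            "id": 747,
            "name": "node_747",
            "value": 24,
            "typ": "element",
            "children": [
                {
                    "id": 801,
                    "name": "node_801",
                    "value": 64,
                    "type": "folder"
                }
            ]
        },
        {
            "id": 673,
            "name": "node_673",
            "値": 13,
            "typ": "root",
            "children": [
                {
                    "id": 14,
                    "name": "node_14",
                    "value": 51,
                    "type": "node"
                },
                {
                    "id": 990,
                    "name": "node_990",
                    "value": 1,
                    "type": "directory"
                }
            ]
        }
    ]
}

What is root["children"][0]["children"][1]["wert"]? 6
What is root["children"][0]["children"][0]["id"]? 670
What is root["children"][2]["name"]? "node_673"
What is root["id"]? 134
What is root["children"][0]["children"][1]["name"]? "node_451"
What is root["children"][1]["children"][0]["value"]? 64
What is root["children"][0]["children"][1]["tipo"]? "folder"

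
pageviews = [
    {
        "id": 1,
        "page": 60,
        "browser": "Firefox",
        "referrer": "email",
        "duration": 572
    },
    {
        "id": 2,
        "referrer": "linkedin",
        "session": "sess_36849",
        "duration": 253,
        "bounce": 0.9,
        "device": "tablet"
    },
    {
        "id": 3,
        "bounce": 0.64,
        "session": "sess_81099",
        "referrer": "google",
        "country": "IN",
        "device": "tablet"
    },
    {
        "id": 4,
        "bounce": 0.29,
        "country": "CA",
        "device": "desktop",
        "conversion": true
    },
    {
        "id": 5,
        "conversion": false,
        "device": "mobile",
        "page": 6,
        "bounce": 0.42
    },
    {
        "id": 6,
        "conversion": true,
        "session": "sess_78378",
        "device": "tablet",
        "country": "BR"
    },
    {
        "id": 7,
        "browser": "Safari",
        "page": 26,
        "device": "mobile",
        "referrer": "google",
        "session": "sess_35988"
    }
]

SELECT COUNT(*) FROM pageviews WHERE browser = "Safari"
1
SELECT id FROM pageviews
[1, 2, 3, 4, 5, 6, 7]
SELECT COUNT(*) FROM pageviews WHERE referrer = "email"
1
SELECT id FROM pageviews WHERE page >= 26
[1, 7]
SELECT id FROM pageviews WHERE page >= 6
[1, 5, 7]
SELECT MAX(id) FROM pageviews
7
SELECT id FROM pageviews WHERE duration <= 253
[2]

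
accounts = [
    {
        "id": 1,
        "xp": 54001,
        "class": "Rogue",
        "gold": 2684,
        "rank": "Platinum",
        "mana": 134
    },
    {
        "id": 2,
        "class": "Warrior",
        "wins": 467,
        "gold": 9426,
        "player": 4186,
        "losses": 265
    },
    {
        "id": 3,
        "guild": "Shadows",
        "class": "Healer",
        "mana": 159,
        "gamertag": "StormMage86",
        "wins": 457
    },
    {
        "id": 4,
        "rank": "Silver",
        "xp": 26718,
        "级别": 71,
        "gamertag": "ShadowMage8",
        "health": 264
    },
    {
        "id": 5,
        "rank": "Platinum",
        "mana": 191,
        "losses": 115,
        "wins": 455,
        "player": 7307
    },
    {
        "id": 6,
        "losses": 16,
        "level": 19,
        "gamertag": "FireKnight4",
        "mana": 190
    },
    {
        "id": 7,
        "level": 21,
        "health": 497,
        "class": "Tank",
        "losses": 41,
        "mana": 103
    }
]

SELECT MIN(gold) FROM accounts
2684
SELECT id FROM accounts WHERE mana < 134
[7]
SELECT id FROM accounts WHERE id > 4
[5, 6, 7]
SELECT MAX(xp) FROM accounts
54001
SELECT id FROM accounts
[1, 2, 3, 4, 5, 6, 7]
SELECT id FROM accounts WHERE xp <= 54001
[1, 4]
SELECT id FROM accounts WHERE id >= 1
[1, 2, 3, 4, 5, 6, 7]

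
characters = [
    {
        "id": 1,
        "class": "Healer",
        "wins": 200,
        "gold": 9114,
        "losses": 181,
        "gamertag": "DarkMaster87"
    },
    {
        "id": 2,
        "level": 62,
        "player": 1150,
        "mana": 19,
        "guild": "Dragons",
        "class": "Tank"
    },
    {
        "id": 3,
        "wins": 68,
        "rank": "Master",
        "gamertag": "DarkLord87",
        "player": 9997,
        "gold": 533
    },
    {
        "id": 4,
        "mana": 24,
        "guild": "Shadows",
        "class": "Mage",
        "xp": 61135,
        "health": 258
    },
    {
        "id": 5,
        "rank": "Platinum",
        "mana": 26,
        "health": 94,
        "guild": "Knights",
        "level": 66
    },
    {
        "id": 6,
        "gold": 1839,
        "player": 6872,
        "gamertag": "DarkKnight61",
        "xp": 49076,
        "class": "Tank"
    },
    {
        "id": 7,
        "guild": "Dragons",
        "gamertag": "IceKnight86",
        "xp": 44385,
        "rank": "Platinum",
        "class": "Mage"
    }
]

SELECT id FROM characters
[1, 2, 3, 4, 5, 6, 7]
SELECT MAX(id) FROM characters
7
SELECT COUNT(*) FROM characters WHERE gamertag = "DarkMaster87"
1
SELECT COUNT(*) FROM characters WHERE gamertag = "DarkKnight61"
1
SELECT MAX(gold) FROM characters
9114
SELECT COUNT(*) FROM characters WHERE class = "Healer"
1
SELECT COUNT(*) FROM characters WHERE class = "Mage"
2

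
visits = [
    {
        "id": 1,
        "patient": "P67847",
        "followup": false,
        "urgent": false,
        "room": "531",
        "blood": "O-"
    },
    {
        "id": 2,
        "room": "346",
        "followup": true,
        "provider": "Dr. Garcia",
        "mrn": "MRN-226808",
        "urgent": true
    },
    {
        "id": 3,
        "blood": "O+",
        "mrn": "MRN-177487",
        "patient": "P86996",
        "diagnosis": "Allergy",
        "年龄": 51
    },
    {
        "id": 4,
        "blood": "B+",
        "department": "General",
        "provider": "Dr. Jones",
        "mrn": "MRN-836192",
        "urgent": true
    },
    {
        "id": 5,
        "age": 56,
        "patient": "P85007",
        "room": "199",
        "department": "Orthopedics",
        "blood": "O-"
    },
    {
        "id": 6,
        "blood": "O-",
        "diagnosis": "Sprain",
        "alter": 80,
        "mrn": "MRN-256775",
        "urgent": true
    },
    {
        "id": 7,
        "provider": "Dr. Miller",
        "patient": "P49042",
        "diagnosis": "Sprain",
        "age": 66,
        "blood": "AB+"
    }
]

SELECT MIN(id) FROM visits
1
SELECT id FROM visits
[1, 2, 3, 4, 5, 6, 7]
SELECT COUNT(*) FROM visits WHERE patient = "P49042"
1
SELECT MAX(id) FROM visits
7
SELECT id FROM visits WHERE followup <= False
[1]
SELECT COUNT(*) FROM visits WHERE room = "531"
1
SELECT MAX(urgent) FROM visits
True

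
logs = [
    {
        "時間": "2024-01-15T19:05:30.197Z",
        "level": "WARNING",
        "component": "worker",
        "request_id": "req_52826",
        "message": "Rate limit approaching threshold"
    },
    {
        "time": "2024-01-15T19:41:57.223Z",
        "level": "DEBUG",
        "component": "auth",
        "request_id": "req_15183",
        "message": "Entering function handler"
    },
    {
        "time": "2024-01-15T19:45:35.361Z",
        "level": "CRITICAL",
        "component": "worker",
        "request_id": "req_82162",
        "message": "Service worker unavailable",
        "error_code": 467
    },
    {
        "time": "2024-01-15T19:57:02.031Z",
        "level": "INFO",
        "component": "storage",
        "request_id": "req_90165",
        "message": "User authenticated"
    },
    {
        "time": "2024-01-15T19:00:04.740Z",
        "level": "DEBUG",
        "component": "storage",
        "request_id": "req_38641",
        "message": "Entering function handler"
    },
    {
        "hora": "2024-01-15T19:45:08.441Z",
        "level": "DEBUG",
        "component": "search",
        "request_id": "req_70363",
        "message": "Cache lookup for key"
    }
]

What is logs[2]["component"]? "worker"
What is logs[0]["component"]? "worker"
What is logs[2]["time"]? "2024-01-15T19:45:35.361Z"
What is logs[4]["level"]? "DEBUG"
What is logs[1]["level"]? "DEBUG"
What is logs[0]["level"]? "WARNING"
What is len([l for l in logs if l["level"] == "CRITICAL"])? 1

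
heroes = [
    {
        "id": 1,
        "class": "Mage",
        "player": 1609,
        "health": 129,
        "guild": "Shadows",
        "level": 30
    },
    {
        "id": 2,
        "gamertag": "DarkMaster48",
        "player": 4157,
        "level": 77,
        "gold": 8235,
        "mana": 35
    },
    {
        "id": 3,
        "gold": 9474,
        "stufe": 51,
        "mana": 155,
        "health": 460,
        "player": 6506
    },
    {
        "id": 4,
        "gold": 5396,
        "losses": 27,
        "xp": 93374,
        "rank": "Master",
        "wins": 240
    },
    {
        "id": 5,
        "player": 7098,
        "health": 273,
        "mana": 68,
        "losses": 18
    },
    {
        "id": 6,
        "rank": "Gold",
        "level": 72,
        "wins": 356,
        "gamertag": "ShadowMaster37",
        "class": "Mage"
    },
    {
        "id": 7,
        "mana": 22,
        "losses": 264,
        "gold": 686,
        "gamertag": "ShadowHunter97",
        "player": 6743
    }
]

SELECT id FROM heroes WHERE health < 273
[1]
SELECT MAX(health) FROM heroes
460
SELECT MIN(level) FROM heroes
30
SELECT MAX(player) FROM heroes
7098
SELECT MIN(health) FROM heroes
129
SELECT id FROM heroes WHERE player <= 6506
[1, 2, 3]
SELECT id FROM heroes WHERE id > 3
[4, 5, 6, 7]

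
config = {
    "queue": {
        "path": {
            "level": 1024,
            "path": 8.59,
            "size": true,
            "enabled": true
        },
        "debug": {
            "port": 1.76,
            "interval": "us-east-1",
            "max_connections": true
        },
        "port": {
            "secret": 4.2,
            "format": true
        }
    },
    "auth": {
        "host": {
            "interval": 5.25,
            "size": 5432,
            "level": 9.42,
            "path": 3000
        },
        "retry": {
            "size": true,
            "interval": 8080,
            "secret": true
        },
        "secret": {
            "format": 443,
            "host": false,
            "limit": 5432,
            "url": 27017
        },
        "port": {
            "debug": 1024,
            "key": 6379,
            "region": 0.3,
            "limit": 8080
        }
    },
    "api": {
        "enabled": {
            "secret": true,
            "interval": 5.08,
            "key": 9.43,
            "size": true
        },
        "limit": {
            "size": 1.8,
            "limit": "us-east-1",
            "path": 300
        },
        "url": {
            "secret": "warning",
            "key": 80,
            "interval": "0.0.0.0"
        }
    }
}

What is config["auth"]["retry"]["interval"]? 8080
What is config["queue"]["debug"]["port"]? 1.76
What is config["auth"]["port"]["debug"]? 1024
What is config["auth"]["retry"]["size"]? True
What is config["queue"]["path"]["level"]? 1024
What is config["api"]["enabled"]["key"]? 9.43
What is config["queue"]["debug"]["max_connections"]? True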